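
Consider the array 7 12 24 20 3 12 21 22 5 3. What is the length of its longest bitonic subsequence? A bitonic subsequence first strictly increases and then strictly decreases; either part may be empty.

7

One longest bitonic subsequence is 7, 12, 24, 20, 12, 5, 3 (positions 1,2,3,4,6,9,10): it rises to 24 then falls. Length 7 is optimal.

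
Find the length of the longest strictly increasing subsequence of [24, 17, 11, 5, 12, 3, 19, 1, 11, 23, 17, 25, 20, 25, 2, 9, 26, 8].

One longest increasing subsequence is 11, 12, 19, 23, 25, 26 (positions 3,5,7,10,12,17), of length 6; no longer one exists.

6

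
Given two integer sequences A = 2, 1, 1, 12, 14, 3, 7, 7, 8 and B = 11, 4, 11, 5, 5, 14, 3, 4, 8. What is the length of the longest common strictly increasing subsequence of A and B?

For each value that appears in both, track the longest common increasing run ending there.
The best achievable length is 2; one witness is 3, 8 (A-positions 6,9, B-positions 7,9).

2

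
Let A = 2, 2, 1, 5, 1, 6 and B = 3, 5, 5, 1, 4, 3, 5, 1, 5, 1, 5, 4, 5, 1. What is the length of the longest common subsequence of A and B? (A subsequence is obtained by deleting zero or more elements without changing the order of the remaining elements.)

Backtracking the LCS table gives one alignment: 1 (A3,B10) → 5 (A4,B13) → 1 (A5,B14).
So the longest common subsequence has length 3.

3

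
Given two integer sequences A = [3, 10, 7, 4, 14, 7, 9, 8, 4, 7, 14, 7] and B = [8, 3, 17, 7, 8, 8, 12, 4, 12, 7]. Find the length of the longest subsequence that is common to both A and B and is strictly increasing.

3

A longest common strictly increasing subsequence is 3, 7, 8 (length 3); it appears in order in both A and B, and no longer such subsequence exists.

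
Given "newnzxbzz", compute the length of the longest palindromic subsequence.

One longest palindromic subsequence is zzz (positions 5,8,9); it reads the same forward and backward, and the interval DP gives dp[1][9] = 3.

3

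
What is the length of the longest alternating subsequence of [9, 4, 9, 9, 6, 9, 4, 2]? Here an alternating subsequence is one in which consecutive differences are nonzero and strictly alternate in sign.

Track the best alternating length ending on an up-step vs a down-step at each position: up/down = 1/1, 1/2, 3/1, 3/1, 3/4, 5/1, 1/6, 1/6.
The maximum over both is 6; one such subsequence is 9, 4, 9, 6, 9, 4.

6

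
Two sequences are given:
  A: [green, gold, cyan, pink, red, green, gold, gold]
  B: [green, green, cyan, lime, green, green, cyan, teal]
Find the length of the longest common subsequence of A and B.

Backtracking the LCS table gives one alignment: green (A1,B2) → cyan (A3,B3) → green (A6,B6).
So the longest common subsequence has length 3.

3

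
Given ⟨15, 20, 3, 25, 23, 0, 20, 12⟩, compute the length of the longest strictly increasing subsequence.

3

Scanning left to right, the best length ending at each element is: 15→1, 20→2, 3→1, 25→3, 23→3, 0→1, 20→2, 12→2.
So the longest increasing subsequence has length 3, e.g. 15, 20, 25.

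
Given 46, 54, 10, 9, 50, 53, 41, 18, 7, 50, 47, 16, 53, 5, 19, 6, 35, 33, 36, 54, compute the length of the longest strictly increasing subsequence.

One longest increasing subsequence is 10, 18, 19, 35, 36, 54 (positions 3,8,15,17,19,20), of length 6; no longer one exists.

6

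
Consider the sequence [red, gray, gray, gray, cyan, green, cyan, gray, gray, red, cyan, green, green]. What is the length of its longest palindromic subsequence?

One longest palindromic subsequence is red gray gray cyan green cyan gray gray red (positions 1,2,3,5,6,7,8,9,10); it reads the same forward and backward, and the interval DP gives dp[1][13] = 9.

9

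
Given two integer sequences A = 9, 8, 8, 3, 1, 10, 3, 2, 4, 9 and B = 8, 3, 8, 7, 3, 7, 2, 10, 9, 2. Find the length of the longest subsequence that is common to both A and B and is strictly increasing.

A longest common strictly increasing subsequence is 8, 10 (length 2); it appears in order in both A and B, and no longer such subsequence exists.

2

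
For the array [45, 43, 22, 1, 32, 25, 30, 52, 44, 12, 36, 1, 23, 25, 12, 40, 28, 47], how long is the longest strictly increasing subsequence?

Let dp[i] be the longest increasing subsequence ending at position i. Then dp = [1, 1, 1, 1, 2, 2, 3, 4, 4, 2, 4, 1, 3, 4, 2, 5, 5, 6].
The maximum is 6; one witness is 22, 25, 30, 36, 40, 47 at positions 3,6,7,11,16,18.

6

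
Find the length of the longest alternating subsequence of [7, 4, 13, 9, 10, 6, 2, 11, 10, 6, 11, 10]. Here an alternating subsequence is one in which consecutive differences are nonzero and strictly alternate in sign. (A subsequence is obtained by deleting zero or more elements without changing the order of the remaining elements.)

A longest alternating subsequence is 7, 4, 13, 9, 10, 6, 11, 10, 11, 10 (positions 1,2,3,4,5,6,8,9,11,12); its 9 consecutive differences strictly alternate in sign, and length 10 is optimal.

10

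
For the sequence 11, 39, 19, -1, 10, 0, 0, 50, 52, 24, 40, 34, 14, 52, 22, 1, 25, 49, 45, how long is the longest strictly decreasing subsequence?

5

One longest decreasing subsequence is 50, 40, 34, 14, 1 (positions 8,11,12,13,16), of length 5; no longer one exists.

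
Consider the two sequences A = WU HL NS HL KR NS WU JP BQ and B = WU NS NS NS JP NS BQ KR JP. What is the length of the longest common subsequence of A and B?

Backtracking the LCS table gives one alignment: WU (A1,B1) → NS (A3,B3) → NS (A6,B4) → JP (A8,B5) → BQ (A9,B7).
So the longest common subsequence has length 5.

5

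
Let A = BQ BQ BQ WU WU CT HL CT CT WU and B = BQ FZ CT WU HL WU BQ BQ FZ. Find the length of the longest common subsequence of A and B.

A longest common subsequence is BQ, WU, HL, WU (length 4); the LCS DP confirms no longer common subsequence exists.

4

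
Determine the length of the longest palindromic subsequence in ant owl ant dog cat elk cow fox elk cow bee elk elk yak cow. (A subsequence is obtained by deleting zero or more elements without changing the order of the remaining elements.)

5

One longest palindromic subsequence is cow elk elk elk cow (positions 7,9,12,13,15); it reads the same forward and backward, and the interval DP gives dp[1][15] = 5.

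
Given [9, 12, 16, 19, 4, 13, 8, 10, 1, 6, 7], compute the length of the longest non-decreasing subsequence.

Let dp[i] be the longest non-decreasing subsequence ending at position i. Then dp = [1, 2, 3, 4, 1, 3, 2, 3, 1, 2, 3].
The maximum is 4; one witness is 9, 12, 16, 19 at positions 1,2,3,4.

4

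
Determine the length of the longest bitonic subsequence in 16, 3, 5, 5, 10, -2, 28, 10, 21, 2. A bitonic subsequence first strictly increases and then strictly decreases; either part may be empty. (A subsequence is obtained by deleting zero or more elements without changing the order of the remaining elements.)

6

Let inc[i] be the LIS ending at i and dec[i] the longest strictly decreasing subsequence starting at i. inc = [1, 1, 2, 2, 3, 1, 4, 3, 4, 2], dec = [3, 2, 2, 2, 2, 1, 3, 2, 2, 1].
max_i inc[i]+dec[i]−1 = 6, with one witness 3, 5, 10, 28, 21, 2.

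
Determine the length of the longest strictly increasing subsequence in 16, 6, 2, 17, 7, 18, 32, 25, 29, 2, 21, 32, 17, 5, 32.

One longest increasing subsequence is 16, 17, 18, 25, 29, 32 (positions 1,4,6,8,9,12), of length 6; no longer one exists.

6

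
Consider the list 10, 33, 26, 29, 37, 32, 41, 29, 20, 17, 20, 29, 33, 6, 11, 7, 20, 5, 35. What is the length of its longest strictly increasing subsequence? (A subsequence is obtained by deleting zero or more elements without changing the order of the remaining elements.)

6

Scanning left to right, the best length ending at each element is: 10→1, 33→2, 26→2, 29→3, 37→4, 32→4, 41→5, 29→3, 20→2, 17→2, 20→3, 29→4, 33→5, 6→1, 11→2, 7→2, 20→3, 5→1, 35→6.
So the longest increasing subsequence has length 6, e.g. 10, 26, 29, 32, 33, 35.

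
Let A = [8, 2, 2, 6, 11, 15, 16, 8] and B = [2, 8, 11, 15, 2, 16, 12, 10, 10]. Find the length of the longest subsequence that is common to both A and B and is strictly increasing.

For each value that appears in both, track the longest common increasing run ending there.
The best achievable length is 4; one witness is 2, 11, 15, 16 (A-positions 2,5,6,7, B-positions 1,3,4,6).

4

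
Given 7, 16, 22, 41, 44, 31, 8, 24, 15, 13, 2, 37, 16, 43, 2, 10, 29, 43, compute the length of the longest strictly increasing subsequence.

6

Let dp[i] be the longest increasing subsequence ending at position i. Then dp = [1, 2, 3, 4, 5, 4, 2, 4, 3, 3, 1, 5, 4, 6, 1, 3, 5, 6].
The maximum is 6; one witness is 7, 16, 22, 31, 37, 43 at positions 1,2,3,6,12,14.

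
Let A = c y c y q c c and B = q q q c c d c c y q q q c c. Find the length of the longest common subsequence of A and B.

6

Backtracking the LCS table gives one alignment: c (A1,B7) → c (A3,B8) → y (A4,B9) → q (A5,B12) → c (A6,B13) → c (A7,B14).
So the longest common subsequence has length 6.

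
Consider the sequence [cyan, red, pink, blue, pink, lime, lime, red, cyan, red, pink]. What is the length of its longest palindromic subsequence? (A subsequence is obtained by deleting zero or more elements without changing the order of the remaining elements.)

Using dp[i][j] = 2 + dp[i+1][j−1] if the ends match, else max(dp[i+1][j], dp[i][j−1]):
dp[1][11] = 7. A witness is cyan red pink blue pink red cyan at positions 1,2,3,4,5,8,9.

7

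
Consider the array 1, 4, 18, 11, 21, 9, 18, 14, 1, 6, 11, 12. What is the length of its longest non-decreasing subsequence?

5

Let dp[i] be the longest non-decreasing subsequence ending at position i. Then dp = [1, 2, 3, 3, 4, 3, 4, 4, 2, 3, 4, 5].
The maximum is 5; one witness is 1, 4, 11, 11, 12 at positions 1,2,4,11,12.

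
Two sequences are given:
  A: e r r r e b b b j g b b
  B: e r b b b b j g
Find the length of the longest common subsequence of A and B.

7

Backtracking the LCS table gives one alignment: e (A1,B1) → r (A2,B2) → b (A6,B4) → b (A7,B5) → b (A8,B6) → j (A9,B7) → g (A10,B8).
So the longest common subsequence has length 7.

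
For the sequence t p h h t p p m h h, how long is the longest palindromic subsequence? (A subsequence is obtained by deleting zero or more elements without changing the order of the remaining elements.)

6

One longest palindromic subsequence is hhpphh (positions 3,4,6,7,9,10); it reads the same forward and backward, and the interval DP gives dp[1][10] = 6.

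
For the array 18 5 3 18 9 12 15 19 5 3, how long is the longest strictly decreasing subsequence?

Scanning left to right, the best length ending at each element is: 18→1, 5→2, 3→3, 18→1, 9→2, 12→2, 15→2, 19→1, 5→3, 3→4.
So the longest decreasing subsequence has length 4, e.g. 18, 9, 5, 3.

4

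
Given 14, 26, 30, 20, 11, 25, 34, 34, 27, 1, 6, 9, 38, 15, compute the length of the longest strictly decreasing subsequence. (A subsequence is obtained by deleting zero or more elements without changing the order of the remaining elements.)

One longest decreasing subsequence is 26, 20, 11, 1 (positions 2,4,5,10), of length 4; no longer one exists.

4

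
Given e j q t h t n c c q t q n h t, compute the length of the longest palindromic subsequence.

One longest palindromic subsequence is thnqtqnht (positions 4,5,7,10,11,12,13,14,15); it reads the same forward and backward, and the interval DP gives dp[1][15] = 9.

9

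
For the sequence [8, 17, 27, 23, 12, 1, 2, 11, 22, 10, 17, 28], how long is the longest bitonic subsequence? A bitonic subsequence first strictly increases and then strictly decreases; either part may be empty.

One longest bitonic subsequence is 8, 17, 27, 23, 12, 11, 10 (positions 1,2,3,4,5,8,10): it rises to 27 then falls. Length 7 is optimal.

7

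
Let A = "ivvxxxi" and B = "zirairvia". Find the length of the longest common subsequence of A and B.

Backtracking the LCS table gives one alignment: i (A1,B5) → v (A3,B7) → i (A7,B8).
So the longest common subsequence has length 3.

3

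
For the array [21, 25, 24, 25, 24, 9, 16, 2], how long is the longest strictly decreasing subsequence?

4

Let dp[i] be the longest decreasing subsequence ending at position i. Then dp = [1, 1, 2, 1, 2, 3, 3, 4].
The maximum is 4; one witness is 25, 24, 9, 2 at positions 2,3,6,8.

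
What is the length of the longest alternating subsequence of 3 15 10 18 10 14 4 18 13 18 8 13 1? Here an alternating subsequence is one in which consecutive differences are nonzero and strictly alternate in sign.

A longest alternating subsequence is 3, 15, 10, 18, 10, 14, 4, 18, 13, 18, 8, 13, 1 (positions 1,2,3,4,5,6,7,8,9,10,11,12,13); its 12 consecutive differences strictly alternate in sign, and length 13 is optimal.

13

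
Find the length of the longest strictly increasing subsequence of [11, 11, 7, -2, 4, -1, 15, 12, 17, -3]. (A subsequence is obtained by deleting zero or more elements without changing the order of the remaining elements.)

4

Let dp[i] be the longest increasing subsequence ending at position i. Then dp = [1, 1, 1, 1, 2, 2, 3, 3, 4, 1].
The maximum is 4; one witness is -2, 4, 15, 17 at positions 4,5,7,9.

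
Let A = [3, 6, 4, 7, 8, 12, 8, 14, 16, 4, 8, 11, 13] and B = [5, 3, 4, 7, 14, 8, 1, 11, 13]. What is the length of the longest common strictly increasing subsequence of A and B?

6

For each value that appears in both, track the longest common increasing run ending there.
The best achievable length is 6; one witness is 3, 4, 7, 8, 11, 13 (A-positions 1,3,4,5,12,13, B-positions 2,3,4,6,8,9).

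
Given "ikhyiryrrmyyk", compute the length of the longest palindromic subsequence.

One longest palindromic subsequence is kyyrryyk (positions 2,4,7,8,9,11,12,13); it reads the same forward and backward, and the interval DP gives dp[1][13] = 8.

8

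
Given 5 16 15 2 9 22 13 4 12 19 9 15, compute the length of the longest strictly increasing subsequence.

Let dp[i] be the longest increasing subsequence ending at position i. Then dp = [1, 2, 2, 1, 2, 3, 3, 2, 3, 4, 3, 4].
The maximum is 4; one witness is 5, 9, 13, 19 at positions 1,5,7,10.

4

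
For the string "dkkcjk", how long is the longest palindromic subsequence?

Using dp[i][j] = 2 + dp[i+1][j−1] if the ends match, else max(dp[i+1][j], dp[i][j−1]):
dp[1][6] = 3. A witness is kjk at positions 2,5,6.

3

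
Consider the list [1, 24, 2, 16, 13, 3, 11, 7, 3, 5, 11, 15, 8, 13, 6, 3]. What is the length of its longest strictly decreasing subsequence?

One longest decreasing subsequence is 24, 16, 13, 11, 7, 5, 3 (positions 2,4,5,7,8,10,16), of length 7; no longer one exists.

7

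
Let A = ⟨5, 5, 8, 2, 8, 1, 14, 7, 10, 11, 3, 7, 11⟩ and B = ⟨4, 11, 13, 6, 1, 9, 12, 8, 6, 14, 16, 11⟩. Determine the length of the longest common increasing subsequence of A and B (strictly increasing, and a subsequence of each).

A longest common strictly increasing subsequence is 1, 14 (length 2); it appears in order in both A and B, and no longer such subsequence exists.

2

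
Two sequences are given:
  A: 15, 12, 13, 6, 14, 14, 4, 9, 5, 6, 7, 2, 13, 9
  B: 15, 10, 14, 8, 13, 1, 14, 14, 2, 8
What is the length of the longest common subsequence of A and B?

5

Backtracking the LCS table gives one alignment: 15 (A1,B1) → 13 (A3,B5) → 14 (A5,B7) → 14 (A6,B8) → 2 (A12,B9).
So the longest common subsequence has length 5.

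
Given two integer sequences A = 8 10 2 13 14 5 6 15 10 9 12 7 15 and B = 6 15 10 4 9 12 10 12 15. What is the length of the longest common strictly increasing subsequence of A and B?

For each value that appears in both, track the longest common increasing run ending there.
The best achievable length is 4; one witness is 6, 10, 12, 15 (A-positions 7,9,11,13, B-positions 1,3,6,9).

4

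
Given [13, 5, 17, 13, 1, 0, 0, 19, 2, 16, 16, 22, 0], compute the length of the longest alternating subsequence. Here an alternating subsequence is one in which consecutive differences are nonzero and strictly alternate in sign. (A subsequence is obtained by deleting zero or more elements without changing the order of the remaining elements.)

Track the best alternating length ending on an up-step vs a down-step at each position: up/down = 1/1, 1/2, 3/1, 3/4, 1/4, 1/4, 1/4, 5/1, 5/6, 7/6, 7/6, 7/1, 1/8.
The maximum over both is 8; one such subsequence is 13, 5, 17, 13, 19, 2, 16, 0.

8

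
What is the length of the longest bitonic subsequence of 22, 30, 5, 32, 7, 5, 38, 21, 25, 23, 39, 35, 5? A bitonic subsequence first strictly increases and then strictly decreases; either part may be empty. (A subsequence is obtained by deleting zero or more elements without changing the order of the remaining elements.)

7

Let inc[i] be the LIS ending at i and dec[i] the longest strictly decreasing subsequence starting at i. inc = [1, 2, 1, 3, 2, 1, 4, 3, 4, 4, 5, 5, 1], dec = [3, 4, 1, 4, 2, 1, 4, 2, 3, 2, 3, 2, 1].
max_i inc[i]+dec[i]−1 = 7, with one witness 22, 30, 32, 38, 25, 23, 5.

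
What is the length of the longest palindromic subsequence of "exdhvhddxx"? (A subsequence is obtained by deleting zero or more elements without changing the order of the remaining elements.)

7

Using dp[i][j] = 2 + dp[i+1][j−1] if the ends match, else max(dp[i+1][j], dp[i][j−1]):
dp[1][10] = 7. A witness is xdhvhdx at positions 2,3,4,5,6,8,10.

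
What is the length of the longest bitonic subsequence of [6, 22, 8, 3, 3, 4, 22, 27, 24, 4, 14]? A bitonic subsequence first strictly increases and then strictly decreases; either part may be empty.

Let inc[i] be the LIS ending at i and dec[i] the longest strictly decreasing subsequence starting at i. inc = [1, 2, 2, 1, 1, 2, 3, 4, 4, 2, 3], dec = [2, 3, 2, 1, 1, 1, 2, 3, 2, 1, 1].
max_i inc[i]+dec[i]−1 = 6, with one witness 6, 8, 22, 27, 24, 14.

6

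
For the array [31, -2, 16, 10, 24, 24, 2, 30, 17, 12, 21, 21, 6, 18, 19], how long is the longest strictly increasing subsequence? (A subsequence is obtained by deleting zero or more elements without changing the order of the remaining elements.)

One longest increasing subsequence is -2, 16, 17, 18, 19 (positions 2,3,9,14,15), of length 5; no longer one exists.

5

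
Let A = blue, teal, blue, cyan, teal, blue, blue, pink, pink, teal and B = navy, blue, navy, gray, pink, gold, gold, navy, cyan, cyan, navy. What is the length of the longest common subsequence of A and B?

Backtracking the LCS table gives one alignment: blue (A1,B2) → cyan (A4,B10).
So the longest common subsequence has length 2.

2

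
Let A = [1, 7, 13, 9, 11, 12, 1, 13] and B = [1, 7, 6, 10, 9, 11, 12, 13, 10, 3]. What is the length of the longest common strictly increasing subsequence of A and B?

A longest common strictly increasing subsequence is 1, 7, 9, 11, 12, 13 (length 6); it appears in order in both A and B, and no longer such subsequence exists.

6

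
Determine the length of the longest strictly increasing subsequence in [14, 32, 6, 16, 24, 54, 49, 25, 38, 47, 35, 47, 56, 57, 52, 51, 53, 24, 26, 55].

Scanning left to right, the best length ending at each element is: 14→1, 32→2, 6→1, 16→2, 24→3, 54→4, 49→4, 25→4, 38→5, 47→6, 35→5, 47→6, 56→7, 57→8, 52→7, 51→7, 53→8, 24→3, 26→5, 55→9.
So the longest increasing subsequence has length 9, e.g. 14, 16, 24, 25, 38, 47, 52, 53, 55.

9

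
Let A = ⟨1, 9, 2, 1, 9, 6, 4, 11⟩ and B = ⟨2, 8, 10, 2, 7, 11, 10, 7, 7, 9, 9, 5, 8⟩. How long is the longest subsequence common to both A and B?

A longest common subsequence is 9, 9 (length 2); the LCS DP confirms no longer common subsequence exists.

2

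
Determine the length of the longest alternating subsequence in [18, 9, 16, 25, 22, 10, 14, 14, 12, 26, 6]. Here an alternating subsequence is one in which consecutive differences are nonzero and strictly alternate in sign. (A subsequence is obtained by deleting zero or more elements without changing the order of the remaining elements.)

8

Track the best alternating length ending on an up-step vs a down-step at each position: up/down = 1/1, 1/2, 3/2, 3/1, 3/4, 3/4, 5/4, 5/4, 5/6, 7/1, 1/8.
The maximum over both is 8; one such subsequence is 18, 9, 16, 10, 14, 12, 26, 6.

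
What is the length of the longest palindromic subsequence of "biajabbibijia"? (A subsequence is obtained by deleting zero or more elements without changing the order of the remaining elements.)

One longest palindromic subsequence is ajibija (positions 3,4,8,9,10,11,13); it reads the same forward and backward, and the interval DP gives dp[1][13] = 7.

7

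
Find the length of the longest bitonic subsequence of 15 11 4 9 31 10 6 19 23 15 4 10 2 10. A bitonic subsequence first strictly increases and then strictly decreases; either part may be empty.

One longest bitonic subsequence is 4, 9, 10, 19, 23, 15, 10, 2 (positions 3,4,6,8,9,10,12,13): it rises to 23 then falls. Length 8 is optimal.

8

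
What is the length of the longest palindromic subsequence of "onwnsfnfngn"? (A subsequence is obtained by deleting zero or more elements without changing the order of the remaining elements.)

One longest palindromic subsequence is nnfnfnn (positions 2,4,6,7,8,9,11); it reads the same forward and backward, and the interval DP gives dp[1][11] = 7.

7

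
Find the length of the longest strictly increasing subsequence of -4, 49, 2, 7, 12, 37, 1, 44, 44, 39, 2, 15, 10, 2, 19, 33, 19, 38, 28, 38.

8

Scanning left to right, the best length ending at each element is: -4→1, 49→2, 2→2, 7→3, 12→4, 37→5, 1→2, 44→6, 44→6, 39→6, 2→3, 15→5, 10→4, 2→3, 19→6, 33→7, 19→6, 38→8, 28→7, 38→8.
So the longest increasing subsequence has length 8, e.g. -4, 2, 7, 12, 15, 19, 33, 38.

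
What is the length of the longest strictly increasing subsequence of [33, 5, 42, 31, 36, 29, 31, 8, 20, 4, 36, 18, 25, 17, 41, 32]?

Let dp[i] be the longest increasing subsequence ending at position i. Then dp = [1, 1, 2, 2, 3, 2, 3, 2, 3, 1, 4, 3, 4, 3, 5, 5].
The maximum is 5; one witness is 5, 29, 31, 36, 41 at positions 2,6,7,11,15.

5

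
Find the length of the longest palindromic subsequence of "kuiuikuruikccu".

7

One longest palindromic subsequence is ukuruku (positions 2,6,7,8,9,11,14); it reads the same forward and backward, and the interval DP gives dp[1][14] = 7.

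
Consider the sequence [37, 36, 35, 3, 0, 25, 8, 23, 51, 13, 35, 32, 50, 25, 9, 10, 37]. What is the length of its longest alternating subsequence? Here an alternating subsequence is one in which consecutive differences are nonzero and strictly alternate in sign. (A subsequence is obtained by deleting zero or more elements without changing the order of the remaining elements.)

11

Track the best alternating length ending on an up-step vs a down-step at each position: up/down = 1/1, 1/2, 1/2, 1/2, 1/2, 3/2, 3/4, 5/4, 5/1, 5/6, 7/6, 7/8, 9/6, 7/10, 5/10, 11/10, 11/10.
The maximum over both is 11; one such subsequence is 37, 3, 25, 8, 23, 13, 35, 32, 50, 9, 10.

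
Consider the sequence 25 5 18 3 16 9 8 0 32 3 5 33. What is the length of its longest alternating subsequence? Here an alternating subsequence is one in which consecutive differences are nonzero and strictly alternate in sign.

Track the best alternating length ending on an up-step vs a down-step at each position: up/down = 1/1, 1/2, 3/2, 1/4, 5/4, 5/6, 5/6, 1/6, 7/1, 7/8, 9/8, 9/1.
The maximum over both is 9; one such subsequence is 25, 5, 18, 3, 16, 9, 32, 3, 5.

9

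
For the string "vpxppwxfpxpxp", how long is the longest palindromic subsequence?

One longest palindromic subsequence is pxpxpxpxp (positions 2,3,4,7,9,10,11,12,13); it reads the same forward and backward, and the interval DP gives dp[1][13] = 9.

9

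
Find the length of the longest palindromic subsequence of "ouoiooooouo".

One longest palindromic subsequence is ouoooooouo (positions 1,2,3,5,6,7,8,9,10,11); it reads the same forward and backward, and the interval DP gives dp[1][11] = 10.

10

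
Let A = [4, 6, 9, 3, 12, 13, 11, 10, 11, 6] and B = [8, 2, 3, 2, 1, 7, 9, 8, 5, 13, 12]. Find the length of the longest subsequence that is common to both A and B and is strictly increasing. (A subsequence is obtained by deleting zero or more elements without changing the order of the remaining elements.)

For each value that appears in both, track the longest common increasing run ending there.
The best achievable length is 2; one witness is 3, 13 (A-positions 4,6, B-positions 3,10).

2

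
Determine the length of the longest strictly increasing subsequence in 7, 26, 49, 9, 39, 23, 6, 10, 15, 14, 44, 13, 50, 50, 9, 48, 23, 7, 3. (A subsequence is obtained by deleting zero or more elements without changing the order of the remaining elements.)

Scanning left to right, the best length ending at each element is: 7→1, 26→2, 49→3, 9→2, 39→3, 23→3, 6→1, 10→3, 15→4, 14→4, 44→5, 13→4, 50→6, 50→6, 9→2, 48→6, 23→5, 7→2, 3→1.
So the longest increasing subsequence has length 6, e.g. 7, 9, 10, 15, 44, 50.

6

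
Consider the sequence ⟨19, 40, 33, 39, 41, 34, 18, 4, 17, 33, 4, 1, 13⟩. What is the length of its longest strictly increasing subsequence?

4

One longest increasing subsequence is 19, 33, 39, 41 (positions 1,3,4,5), of length 4; no longer one exists.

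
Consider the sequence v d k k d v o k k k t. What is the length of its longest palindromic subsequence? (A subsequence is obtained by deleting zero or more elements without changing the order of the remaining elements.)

6

One longest palindromic subsequence is vdkkdv (positions 1,2,3,4,5,6); it reads the same forward and backward, and the interval DP gives dp[1][11] = 6.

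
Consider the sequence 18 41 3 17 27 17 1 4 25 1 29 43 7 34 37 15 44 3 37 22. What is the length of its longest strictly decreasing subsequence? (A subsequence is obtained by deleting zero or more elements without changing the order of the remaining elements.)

Let dp[i] be the longest decreasing subsequence ending at position i. Then dp = [1, 1, 2, 2, 2, 3, 4, 4, 3, 5, 2, 1, 4, 2, 2, 4, 1, 5, 2, 4].
The maximum is 5; one witness is 41, 27, 17, 4, 1 at positions 2,5,6,8,10.

5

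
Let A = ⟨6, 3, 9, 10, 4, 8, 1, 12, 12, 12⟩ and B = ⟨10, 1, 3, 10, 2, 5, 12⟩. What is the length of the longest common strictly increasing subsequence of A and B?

3

A longest common strictly increasing subsequence is 3, 10, 12 (length 3); it appears in order in both A and B, and no longer such subsequence exists.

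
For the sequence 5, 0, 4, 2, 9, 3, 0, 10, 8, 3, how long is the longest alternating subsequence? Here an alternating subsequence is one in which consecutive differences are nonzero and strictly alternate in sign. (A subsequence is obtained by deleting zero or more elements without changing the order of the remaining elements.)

8

Track the best alternating length ending on an up-step vs a down-step at each position: up/down = 1/1, 1/2, 3/2, 3/4, 5/1, 5/6, 1/6, 7/1, 7/8, 7/8.
The maximum over both is 8; one such subsequence is 5, 0, 4, 2, 9, 3, 10, 8.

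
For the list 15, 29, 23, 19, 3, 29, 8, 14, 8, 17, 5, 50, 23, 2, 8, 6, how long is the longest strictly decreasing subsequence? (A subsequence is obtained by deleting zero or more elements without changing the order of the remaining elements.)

7

Scanning left to right, the best length ending at each element is: 15→1, 29→1, 23→2, 19→3, 3→4, 29→1, 8→4, 14→4, 8→5, 17→4, 5→6, 50→1, 23→2, 2→7, 8→5, 6→6.
So the longest decreasing subsequence has length 7, e.g. 29, 23, 19, 14, 8, 5, 2.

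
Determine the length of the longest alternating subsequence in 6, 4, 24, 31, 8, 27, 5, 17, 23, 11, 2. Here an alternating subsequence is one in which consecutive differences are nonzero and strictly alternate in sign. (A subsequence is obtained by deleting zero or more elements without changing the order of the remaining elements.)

8

A longest alternating subsequence is 6, 4, 24, 8, 27, 5, 17, 11 (positions 1,2,3,5,6,7,8,10); its 7 consecutive differences strictly alternate in sign, and length 8 is optimal.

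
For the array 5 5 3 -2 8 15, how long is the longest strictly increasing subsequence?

One longest increasing subsequence is 5, 8, 15 (positions 1,5,6), of length 3; no longer one exists.

3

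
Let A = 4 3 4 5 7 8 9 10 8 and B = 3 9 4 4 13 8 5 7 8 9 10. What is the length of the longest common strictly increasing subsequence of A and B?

A longest common strictly increasing subsequence is 3, 4, 5, 7, 8, 9, 10 (length 7); it appears in order in both A and B, and no longer such subsequence exists.

7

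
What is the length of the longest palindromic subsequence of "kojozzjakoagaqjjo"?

9

One longest palindromic subsequence is ojjagajjo (positions 2,3,7,11,12,13,15,16,17); it reads the same forward and backward, and the interval DP gives dp[1][17] = 9.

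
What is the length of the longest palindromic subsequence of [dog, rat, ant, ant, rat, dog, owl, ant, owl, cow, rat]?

One longest palindromic subsequence is dog rat ant ant rat dog (positions 1,2,3,4,5,6); it reads the same forward and backward, and the interval DP gives dp[1][11] = 6.

6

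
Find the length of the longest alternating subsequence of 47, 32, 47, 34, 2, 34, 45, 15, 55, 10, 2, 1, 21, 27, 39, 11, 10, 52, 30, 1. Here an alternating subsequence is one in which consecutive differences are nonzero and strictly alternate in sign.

12

Track the best alternating length ending on an up-step vs a down-step at each position: up/down = 1/1, 1/2, 3/1, 3/4, 1/4, 5/4, 5/4, 5/6, 7/1, 5/8, 1/8, 1/8, 9/8, 9/8, 9/8, 9/10, 9/10, 11/8, 11/12, 1/12.
The maximum over both is 12; one such subsequence is 47, 32, 47, 2, 34, 15, 55, 10, 21, 11, 52, 30.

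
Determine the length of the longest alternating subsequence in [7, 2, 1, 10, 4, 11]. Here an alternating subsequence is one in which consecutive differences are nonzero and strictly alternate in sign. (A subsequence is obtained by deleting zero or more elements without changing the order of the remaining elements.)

5

Track the best alternating length ending on an up-step vs a down-step at each position: up/down = 1/1, 1/2, 1/2, 3/1, 3/4, 5/1.
The maximum over both is 5; one such subsequence is 7, 2, 10, 4, 11.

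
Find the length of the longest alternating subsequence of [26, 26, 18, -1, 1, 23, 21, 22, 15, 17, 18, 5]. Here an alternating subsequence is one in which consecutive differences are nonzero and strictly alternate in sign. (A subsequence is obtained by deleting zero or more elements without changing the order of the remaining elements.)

8

Track the best alternating length ending on an up-step vs a down-step at each position: up/down = 1/1, 1/1, 1/2, 1/2, 3/2, 3/2, 3/4, 5/4, 3/6, 7/6, 7/6, 3/8.
The maximum over both is 8; one such subsequence is 26, 18, 23, 21, 22, 15, 17, 5.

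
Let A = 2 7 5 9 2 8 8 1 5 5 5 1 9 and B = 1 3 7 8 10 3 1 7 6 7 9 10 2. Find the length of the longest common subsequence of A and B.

4

Backtracking the LCS table gives one alignment: 7 (A2,B3) → 8 (A6,B4) → 1 (A8,B7) → 9 (A13,B11).
So the longest common subsequence has length 4.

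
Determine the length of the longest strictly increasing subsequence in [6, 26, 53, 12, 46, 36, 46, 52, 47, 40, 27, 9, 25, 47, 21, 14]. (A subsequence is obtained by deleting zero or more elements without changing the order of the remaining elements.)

5

Let dp[i] be the longest increasing subsequence ending at position i. Then dp = [1, 2, 3, 2, 3, 3, 4, 5, 5, 4, 3, 2, 3, 5, 3, 3].
The maximum is 5; one witness is 6, 26, 36, 46, 52 at positions 1,2,6,7,8.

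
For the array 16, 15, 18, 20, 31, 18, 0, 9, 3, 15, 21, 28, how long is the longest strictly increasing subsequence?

Let dp[i] be the longest increasing subsequence ending at position i. Then dp = [1, 1, 2, 3, 4, 2, 1, 2, 2, 3, 4, 5].
The maximum is 5; one witness is 16, 18, 20, 21, 28 at positions 1,3,4,11,12.

5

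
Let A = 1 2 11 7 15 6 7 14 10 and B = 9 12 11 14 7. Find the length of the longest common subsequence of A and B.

A longest common subsequence is 11, 7 (length 2); the LCS DP confirms no longer common subsequence exists.

2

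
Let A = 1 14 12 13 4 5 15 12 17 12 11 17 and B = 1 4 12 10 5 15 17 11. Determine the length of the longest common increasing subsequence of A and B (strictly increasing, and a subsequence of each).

For each value that appears in both, track the longest common increasing run ending there.
The best achievable length is 5; one witness is 1, 4, 5, 15, 17 (A-positions 1,5,6,7,9, B-positions 1,2,5,6,7).

5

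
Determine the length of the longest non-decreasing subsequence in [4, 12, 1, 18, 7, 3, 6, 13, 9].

Let dp[i] be the longest non-decreasing subsequence ending at position i. Then dp = [1, 2, 1, 3, 2, 2, 3, 4, 4].
The maximum is 4; one witness is 1, 3, 6, 13 at positions 3,6,7,8.

4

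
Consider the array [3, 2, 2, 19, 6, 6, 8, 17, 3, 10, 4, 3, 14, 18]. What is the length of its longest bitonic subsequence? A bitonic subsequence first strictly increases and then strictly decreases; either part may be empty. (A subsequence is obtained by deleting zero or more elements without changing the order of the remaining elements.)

7

Let inc[i] be the LIS ending at i and dec[i] the longest strictly decreasing subsequence starting at i. inc = [1, 1, 1, 2, 2, 2, 3, 4, 2, 4, 3, 2, 5, 6], dec = [2, 1, 1, 5, 3, 3, 3, 4, 1, 3, 2, 1, 1, 1].
max_i inc[i]+dec[i]−1 = 7, with one witness 3, 6, 8, 17, 10, 4, 3.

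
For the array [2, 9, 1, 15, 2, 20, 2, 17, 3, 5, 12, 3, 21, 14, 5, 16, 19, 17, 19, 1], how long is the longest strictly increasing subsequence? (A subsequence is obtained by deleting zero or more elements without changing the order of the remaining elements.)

One longest increasing subsequence is 1, 2, 3, 5, 12, 14, 16, 17, 19 (positions 3,5,9,10,11,14,16,18,19), of length 9; no longer one exists.

9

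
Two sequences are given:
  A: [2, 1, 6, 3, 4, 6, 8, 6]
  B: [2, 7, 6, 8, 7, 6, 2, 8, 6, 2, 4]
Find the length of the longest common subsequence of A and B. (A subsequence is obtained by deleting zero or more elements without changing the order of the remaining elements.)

A longest common subsequence is 2, 6, 6, 8, 6 (length 5); the LCS DP confirms no longer common subsequence exists.

5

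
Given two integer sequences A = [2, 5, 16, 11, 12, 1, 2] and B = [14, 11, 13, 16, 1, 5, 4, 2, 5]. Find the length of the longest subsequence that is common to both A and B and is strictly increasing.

2

A longest common strictly increasing subsequence is 1, 2 (length 2); it appears in order in both A and B, and no longer such subsequence exists.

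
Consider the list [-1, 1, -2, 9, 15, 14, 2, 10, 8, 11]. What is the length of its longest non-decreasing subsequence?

Scanning left to right, the best length ending at each element is: -1→1, 1→2, -2→1, 9→3, 15→4, 14→4, 2→3, 10→4, 8→4, 11→5.
So the longest non-decreasing subsequence has length 5, e.g. -1, 1, 9, 10, 11.

5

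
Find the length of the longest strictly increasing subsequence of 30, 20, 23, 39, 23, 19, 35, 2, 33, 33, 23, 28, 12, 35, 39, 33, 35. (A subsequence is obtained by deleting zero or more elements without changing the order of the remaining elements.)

Let dp[i] be the longest increasing subsequence ending at position i. Then dp = [1, 1, 2, 3, 2, 1, 3, 1, 3, 3, 2, 3, 2, 4, 5, 4, 5].
The maximum is 5; one witness is 20, 23, 33, 35, 39 at positions 2,3,9,14,15.

5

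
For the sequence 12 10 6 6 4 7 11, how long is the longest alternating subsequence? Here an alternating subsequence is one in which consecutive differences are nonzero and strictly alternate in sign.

3

A longest alternating subsequence is 12, 6, 7 (positions 1,3,6); its 2 consecutive differences strictly alternate in sign, and length 3 is optimal.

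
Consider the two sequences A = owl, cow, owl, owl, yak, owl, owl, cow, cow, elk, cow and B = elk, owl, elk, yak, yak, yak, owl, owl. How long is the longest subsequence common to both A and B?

A longest common subsequence is owl, yak, owl, owl (length 4); the LCS DP confirms no longer common subsequence exists.

4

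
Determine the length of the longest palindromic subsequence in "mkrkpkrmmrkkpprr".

One longest palindromic subsequence is rpkrmmrkpr (positions 3,5,6,7,8,9,10,12,14,16); it reads the same forward and backward, and the interval DP gives dp[1][16] = 10.

10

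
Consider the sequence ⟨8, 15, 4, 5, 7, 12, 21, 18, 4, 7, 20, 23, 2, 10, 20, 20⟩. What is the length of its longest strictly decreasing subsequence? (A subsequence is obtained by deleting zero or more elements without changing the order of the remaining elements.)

4

One longest decreasing subsequence is 8, 5, 4, 2 (positions 1,4,9,13), of length 4; no longer one exists.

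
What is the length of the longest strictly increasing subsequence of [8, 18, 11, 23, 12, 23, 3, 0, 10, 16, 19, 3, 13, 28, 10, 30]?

7

Scanning left to right, the best length ending at each element is: 8→1, 18→2, 11→2, 23→3, 12→3, 23→4, 3→1, 0→1, 10→2, 16→4, 19→5, 3→2, 13→4, 28→6, 10→3, 30→7.
So the longest increasing subsequence has length 7, e.g. 8, 11, 12, 16, 19, 28, 30.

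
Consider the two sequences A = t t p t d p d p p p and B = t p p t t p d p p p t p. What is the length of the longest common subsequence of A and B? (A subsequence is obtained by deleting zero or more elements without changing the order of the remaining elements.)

8

A longest common subsequence is ttpdpppp (length 8); the LCS DP confirms no longer common subsequence exists.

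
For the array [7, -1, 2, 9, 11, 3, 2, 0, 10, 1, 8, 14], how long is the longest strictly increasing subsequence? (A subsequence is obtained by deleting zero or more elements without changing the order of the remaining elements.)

5

Scanning left to right, the best length ending at each element is: 7→1, -1→1, 2→2, 9→3, 11→4, 3→3, 2→2, 0→2, 10→4, 1→3, 8→4, 14→5.
So the longest increasing subsequence has length 5, e.g. -1, 2, 9, 11, 14.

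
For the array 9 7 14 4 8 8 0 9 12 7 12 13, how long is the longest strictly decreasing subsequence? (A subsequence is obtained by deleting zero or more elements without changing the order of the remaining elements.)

4

Scanning left to right, the best length ending at each element is: 9→1, 7→2, 14→1, 4→3, 8→2, 8→2, 0→4, 9→2, 12→2, 7→3, 12→2, 13→2.
So the longest decreasing subsequence has length 4, e.g. 9, 7, 4, 0.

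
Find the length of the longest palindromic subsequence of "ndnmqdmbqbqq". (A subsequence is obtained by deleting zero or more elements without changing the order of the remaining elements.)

5

Using dp[i][j] = 2 + dp[i+1][j−1] if the ends match, else max(dp[i+1][j], dp[i][j−1]):
dp[1][12] = 5. A witness is qqbqq at positions 5,9,10,11,12.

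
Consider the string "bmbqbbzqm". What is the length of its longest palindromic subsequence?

6

Using dp[i][j] = 2 + dp[i+1][j−1] if the ends match, else max(dp[i+1][j], dp[i][j−1]):
dp[1][9] = 6. A witness is mqbbqm at positions 2,4,5,6,8,9.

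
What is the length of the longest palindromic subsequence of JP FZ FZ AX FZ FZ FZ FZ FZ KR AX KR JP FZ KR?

9

Using dp[i][j] = 2 + dp[i+1][j−1] if the ends match, else max(dp[i+1][j], dp[i][j−1]):
dp[1][15] = 9. A witness is FZ AX FZ FZ FZ FZ FZ AX FZ at positions 3,4,5,6,7,8,9,11,14.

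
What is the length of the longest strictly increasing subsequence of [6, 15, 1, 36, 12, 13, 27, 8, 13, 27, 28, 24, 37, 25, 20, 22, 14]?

One longest increasing subsequence is 6, 12, 13, 27, 28, 37 (positions 1,5,6,7,11,13), of length 6; no longer one exists.

6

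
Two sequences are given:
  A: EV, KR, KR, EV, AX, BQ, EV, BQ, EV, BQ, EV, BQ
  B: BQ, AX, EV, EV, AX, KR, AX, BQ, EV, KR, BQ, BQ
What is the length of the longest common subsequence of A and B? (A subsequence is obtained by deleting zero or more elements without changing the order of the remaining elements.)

A longest common subsequence is EV, KR, AX, BQ, EV, BQ, BQ (length 7); the LCS DP confirms no longer common subsequence exists.

7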